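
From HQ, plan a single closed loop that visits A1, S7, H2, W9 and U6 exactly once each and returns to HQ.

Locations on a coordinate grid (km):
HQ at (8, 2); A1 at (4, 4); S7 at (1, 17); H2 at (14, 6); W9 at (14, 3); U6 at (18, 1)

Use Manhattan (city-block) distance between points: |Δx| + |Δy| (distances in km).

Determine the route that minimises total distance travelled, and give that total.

Shortest round trip = 66 km.

With 5 stops there are 5!/2 = 60 distinct round trips (a route and its reverse cost the same).
HQ - A1 - S7 - H2 - W9 - U6 - HQ: 6+16+24+3+6+11 = 66
HQ - A1 - S7 - H2 - U6 - W9 - HQ: 6+16+24+9+6+7 = 68
HQ - A1 - S7 - W9 - H2 - U6 - HQ: 6+16+27+3+9+11 = 72
HQ - A1 - S7 - W9 - U6 - H2 - HQ: 6+16+27+6+9+10 = 74
HQ - A1 - S7 - U6 - H2 - W9 - HQ: 6+16+33+9+3+7 = 74
HQ - A1 - S7 - U6 - W9 - H2 - HQ: 6+16+33+6+3+10 = 74
HQ - A1 - H2 - S7 - W9 - U6 - HQ: 6+12+24+27+6+11 = 86
HQ - A1 - H2 - S7 - U6 - W9 - HQ: 6+12+24+33+6+7 = 88
HQ - A1 - H2 - W9 - S7 - U6 - HQ: 6+12+3+27+33+11 = 92
HQ - A1 - H2 - W9 - U6 - S7 - HQ: 6+12+3+6+33+22 = 82
HQ - A1 - H2 - U6 - S7 - W9 - HQ: 6+12+9+33+27+7 = 94
HQ - A1 - H2 - U6 - W9 - S7 - HQ: 6+12+9+6+27+22 = 82
HQ - A1 - W9 - S7 - H2 - U6 - HQ: 6+11+27+24+9+11 = 88
HQ - A1 - W9 - S7 - U6 - H2 - HQ: 6+11+27+33+9+10 = 96
… (46 more)
The minimum is 66.
One optimal route: HQ → A1 → S7 → H2 → W9 → U6 → HQ (or its reverse).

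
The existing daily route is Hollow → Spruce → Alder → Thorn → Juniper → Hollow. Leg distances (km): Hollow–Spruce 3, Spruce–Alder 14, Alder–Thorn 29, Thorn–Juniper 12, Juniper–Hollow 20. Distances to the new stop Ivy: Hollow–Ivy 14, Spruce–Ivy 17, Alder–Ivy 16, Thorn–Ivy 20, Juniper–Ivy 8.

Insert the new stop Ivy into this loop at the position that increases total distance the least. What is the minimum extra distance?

Minimum extra distance: 2 km, inserting Ivy between Juniper and Hollow.

Insertion cost between consecutive stops i–j is d(i,Ivy) + d(Ivy,j) − d(i,j):
  between Hollow and Spruce: 14 + 17 − 3 = 28
  between Spruce and Alder: 17 + 16 − 14 = 19
  between Alder and Thorn: 16 + 20 − 29 = 7
  between Thorn and Juniper: 20 + 8 − 12 = 16
  between Juniper and Hollow: 8 + 14 − 20 = 2
Cheapest insertion is between Juniper and Hollow, adding 2.
New total = 78 + 2 = 80.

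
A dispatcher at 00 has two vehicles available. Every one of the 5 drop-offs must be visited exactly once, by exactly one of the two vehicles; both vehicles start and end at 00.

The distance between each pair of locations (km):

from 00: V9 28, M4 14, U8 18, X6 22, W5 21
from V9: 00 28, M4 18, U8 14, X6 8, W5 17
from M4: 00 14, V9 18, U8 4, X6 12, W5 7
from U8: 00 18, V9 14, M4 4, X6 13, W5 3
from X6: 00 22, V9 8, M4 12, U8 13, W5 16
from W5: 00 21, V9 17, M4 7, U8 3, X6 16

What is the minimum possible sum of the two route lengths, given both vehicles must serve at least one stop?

There are 2^4 − 1 = 15 ways to divide the 5 stops into two non-empty groups. For each, the best each vehicle can do is its own shortest tour through its group:
  {V9} + {M4, U8, X6, W5}: 56 + 59 = 115
  {M4} + {V9, U8, X6, W5}: 28 + 68 = 96
  {V9, M4} + {U8, X6, W5}: 60 + 59 = 119
  {U8} + {V9, M4, X6, W5}: 36 + 68 = 104
  {V9, U8} + {M4, X6, W5}: 60 + 59 = 119
  {M4, U8} + {V9, X6, W5}: 36 + 68 = 104
  … (15 splits in total)
Best: vehicle 1 00 → M4 → 00 = 28; vehicle 2 00 → U8 → W5 → V9 → X6 → 00 = 68; combined 96.

96 km — the smallest possible combined total.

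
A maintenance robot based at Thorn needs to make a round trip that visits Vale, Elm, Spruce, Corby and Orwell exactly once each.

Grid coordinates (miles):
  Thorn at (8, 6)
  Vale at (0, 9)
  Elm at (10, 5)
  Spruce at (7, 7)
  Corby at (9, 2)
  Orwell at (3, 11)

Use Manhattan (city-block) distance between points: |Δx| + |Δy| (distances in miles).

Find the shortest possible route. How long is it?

38 miles — the shortest possible round trip.

Thorn→Vale→Elm→Spruce→Corby→Orwell→Thorn: 11+14+5+7+15+10 = 62
Thorn→Vale→Elm→Spruce→Orwell→Corby→Thorn: 11+14+5+8+15+5 = 58
Thorn→Vale→Elm→Corby→Spruce→Orwell→Thorn: 11+14+4+7+8+10 = 54
Thorn→Vale→Elm→Corby→Orwell→Spruce→Thorn: 11+14+4+15+8+2 = 54
Thorn→Vale→Elm→Orwell→Spruce→Corby→Thorn: 11+14+13+8+7+5 = 58
Thorn→Vale→Elm→Orwell→Corby→Spruce→Thorn: 11+14+13+15+7+2 = 62
Thorn→Vale→Spruce→Elm→Corby→Orwell→Thorn: 11+9+5+4+15+10 = 54
Thorn→Vale→Spruce→Elm→Orwell→Corby→Thorn: 11+9+5+13+15+5 = 58
Thorn→Vale→Spruce→Corby→Elm→Orwell→Thorn: 11+9+7+4+13+10 = 54
Thorn→Vale→Spruce→Corby→Orwell→Elm→Thorn: 11+9+7+15+13+3 = 58
Thorn→Vale→Spruce→Orwell→Elm→Corby→Thorn: 11+9+8+13+4+5 = 50
Thorn→Vale→Spruce→Orwell→Corby→Elm→Thorn: 11+9+8+15+4+3 = 50
Thorn→Vale→Corby→Elm→Spruce→Orwell→Thorn: 11+16+4+5+8+10 = 54
Thorn→Vale→Corby→Elm→Orwell→Spruce→Thorn: 11+16+4+13+8+2 = 54
… (46 more)
Thorn→Vale→Orwell→Spruce→Elm→Corby→Thorn: 11+5+8+5+4+5 = 38  ← best
The minimum is 38.
One optimal route: Thorn → Vale → Orwell → Spruce → Elm → Corby → Thorn (or its reverse).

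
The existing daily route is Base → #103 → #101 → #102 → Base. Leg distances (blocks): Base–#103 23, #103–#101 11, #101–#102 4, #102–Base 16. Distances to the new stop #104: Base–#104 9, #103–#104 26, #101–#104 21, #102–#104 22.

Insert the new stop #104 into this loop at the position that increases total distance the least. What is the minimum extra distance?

Adding 12 blocks by placing #104 on the Base–#103 leg.

Insertion cost between consecutive stops i–j is d(i,#104) + d(#104,j) − d(i,j):
  between Base and #103: 9 + 26 − 23 = 12
  between #103 and #101: 26 + 21 − 11 = 36
  between #101 and #102: 21 + 22 − 4 = 39
  between #102 and Base: 22 + 9 − 16 = 15
Cheapest insertion is between Base and #103, adding 12.
New total = 54 + 12 = 66.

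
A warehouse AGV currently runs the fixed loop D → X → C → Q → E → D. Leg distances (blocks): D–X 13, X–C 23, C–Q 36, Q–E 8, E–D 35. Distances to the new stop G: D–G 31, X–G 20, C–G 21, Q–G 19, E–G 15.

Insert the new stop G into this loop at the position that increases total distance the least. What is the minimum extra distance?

Minimum extra distance: 4 blocks, inserting G between C and Q.

Insertion cost between consecutive stops i–j is d(i,G) + d(G,j) − d(i,j):
  between D and X: 31 + 20 − 13 = 38
  between X and C: 20 + 21 − 23 = 18
  between C and Q: 21 + 19 − 36 = 4
  between Q and E: 19 + 15 − 8 = 26
  between E and D: 15 + 31 − 35 = 11
Cheapest insertion is between C and Q, adding 4.
New total = 115 + 4 = 119.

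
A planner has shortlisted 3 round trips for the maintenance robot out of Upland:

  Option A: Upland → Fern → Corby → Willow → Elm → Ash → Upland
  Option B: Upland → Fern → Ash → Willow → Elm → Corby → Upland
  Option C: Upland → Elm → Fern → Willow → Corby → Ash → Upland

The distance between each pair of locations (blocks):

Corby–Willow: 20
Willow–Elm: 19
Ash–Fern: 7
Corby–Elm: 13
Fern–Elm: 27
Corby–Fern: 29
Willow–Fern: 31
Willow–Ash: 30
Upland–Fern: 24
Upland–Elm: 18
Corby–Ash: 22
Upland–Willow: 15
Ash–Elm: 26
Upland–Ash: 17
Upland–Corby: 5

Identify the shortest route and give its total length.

Option A: 24 + 29 + 20 + 19 + 26 + 17 = 135
Option B: 24 + 7 + 30 + 19 + 13 + 5 = 98
Option C: 18 + 27 + 31 + 20 + 22 + 17 = 135

Shortest is Option B, total 98 blocks.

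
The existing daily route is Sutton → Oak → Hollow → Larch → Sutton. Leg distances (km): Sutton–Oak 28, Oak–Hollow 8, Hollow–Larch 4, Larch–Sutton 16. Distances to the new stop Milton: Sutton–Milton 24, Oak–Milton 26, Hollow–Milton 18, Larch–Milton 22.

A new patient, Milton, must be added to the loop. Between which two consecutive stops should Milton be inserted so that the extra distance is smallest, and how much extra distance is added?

Adding 22 km by placing Milton on the Sutton–Oak leg.

Insertion cost between consecutive stops i–j is d(i,Milton) + d(Milton,j) − d(i,j):
  between Sutton and Oak: 24 + 26 − 28 = 22
  between Oak and Hollow: 26 + 18 − 8 = 36
  between Hollow and Larch: 18 + 22 − 4 = 36
  between Larch and Sutton: 22 + 24 − 16 = 30
Cheapest insertion is between Sutton and Oak, adding 22.
New total = 56 + 22 = 78.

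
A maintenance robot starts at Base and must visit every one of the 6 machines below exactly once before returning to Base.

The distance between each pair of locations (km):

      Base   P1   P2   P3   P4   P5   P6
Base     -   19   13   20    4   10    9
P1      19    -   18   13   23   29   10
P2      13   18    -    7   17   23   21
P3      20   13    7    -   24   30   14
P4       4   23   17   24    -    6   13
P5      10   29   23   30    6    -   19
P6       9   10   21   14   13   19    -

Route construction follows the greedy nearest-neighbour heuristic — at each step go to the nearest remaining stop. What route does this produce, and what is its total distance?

Total distance 72 km via the nearest-neighbour route Base → P4 → P5 → P6 → P1 → P3 → P2 → Base.

Base → [P4:4 / P6:9 / P5:10 / P2:13 / P1:19 / P3:20] → P4 (4)
P4 → [P5:6 / P6:13 / P2:17 / P1:23 / P3:24] → P5 (6)
P5 → [P6:19 / P2:23 / P1:29 / P3:30] → P6 (19)
P6 → [P1:10 / P3:14 / P2:21] → P1 (10)
P1 → [P3:13 / P2:18] → P3 (13)
P3 → [P2:7] → P2 (7)
Return P2→Base: 13.
Total = 4 + 6 + 19 + 10 + 13 + 7 + 13 = 72.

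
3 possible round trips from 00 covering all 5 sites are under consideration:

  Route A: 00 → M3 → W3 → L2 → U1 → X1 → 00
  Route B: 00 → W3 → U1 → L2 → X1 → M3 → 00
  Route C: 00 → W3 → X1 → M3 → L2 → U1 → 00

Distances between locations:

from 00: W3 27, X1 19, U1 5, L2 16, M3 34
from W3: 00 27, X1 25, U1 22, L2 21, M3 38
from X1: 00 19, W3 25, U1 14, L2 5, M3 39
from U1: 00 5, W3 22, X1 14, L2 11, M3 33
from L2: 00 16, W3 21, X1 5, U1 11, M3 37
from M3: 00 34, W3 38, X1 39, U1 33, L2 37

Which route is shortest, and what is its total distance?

Route A: 34 + 38 + 21 + 11 + 14 + 19 = 137
Route B: 27 + 22 + 11 + 5 + 39 + 34 = 138
Route C: 27 + 25 + 39 + 37 + 11 + 5 = 144

137 — Route A is the shortest.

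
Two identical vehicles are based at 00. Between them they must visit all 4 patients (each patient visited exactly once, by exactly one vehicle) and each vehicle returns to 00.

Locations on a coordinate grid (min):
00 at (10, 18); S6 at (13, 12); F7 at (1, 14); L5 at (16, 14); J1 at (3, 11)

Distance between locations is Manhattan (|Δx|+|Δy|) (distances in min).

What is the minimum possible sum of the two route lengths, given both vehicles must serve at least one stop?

56 min — the smallest possible combined total.

Try each way of splitting the stops between the two vehicles (each non-empty) and, for each split, find the best tour for each vehicle:
  {S6} + {F7, L5, J1}: 18 + 44 = 62
  {F7} + {S6, L5, J1}: 26 + 40 = 66
  {S6, F7} + {L5, J1}: 36 + 40 = 76
  {L5} + {S6, F7, J1}: 20 + 38 = 58
  {S6, L5} + {F7, J1}: 24 + 32 = 56
  {F7, L5} + {S6, J1}: 38 + 34 = 72
  … (7 splits in total)
Best: vehicle 1 00 → S6 → L5 → 00 = 24; vehicle 2 00 → F7 → J1 → 00 = 32; combined 56.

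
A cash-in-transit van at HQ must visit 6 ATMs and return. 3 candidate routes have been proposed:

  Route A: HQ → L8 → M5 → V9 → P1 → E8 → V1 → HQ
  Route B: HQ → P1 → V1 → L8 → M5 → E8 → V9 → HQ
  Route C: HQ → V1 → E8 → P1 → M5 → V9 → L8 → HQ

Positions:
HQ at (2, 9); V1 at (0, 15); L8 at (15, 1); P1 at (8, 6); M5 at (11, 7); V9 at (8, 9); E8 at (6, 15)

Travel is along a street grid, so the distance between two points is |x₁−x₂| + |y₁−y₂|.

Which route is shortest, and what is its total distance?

Route A: 21 + 10 + 5 + 3 + 11 + 6 + 8 = 64
Route B: 9 + 17 + 29 + 10 + 13 + 8 + 6 = 92
Route C: 8 + 6 + 11 + 4 + 5 + 15 + 21 = 70

64 — Route A is the shortest.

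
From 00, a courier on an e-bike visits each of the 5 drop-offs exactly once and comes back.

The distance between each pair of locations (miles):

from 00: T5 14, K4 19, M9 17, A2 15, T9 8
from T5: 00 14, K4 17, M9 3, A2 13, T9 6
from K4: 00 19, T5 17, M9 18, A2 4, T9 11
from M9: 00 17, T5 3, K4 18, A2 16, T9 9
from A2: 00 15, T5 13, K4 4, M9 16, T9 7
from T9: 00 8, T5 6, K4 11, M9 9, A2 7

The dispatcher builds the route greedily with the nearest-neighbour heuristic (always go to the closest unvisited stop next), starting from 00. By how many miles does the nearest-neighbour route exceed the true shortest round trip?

2 miles longer than the optimal tour.

00: T9=8, T5=14, A2=15, M9=17, K4=19 ⇒ T9
T9: T5=6, A2=7, M9=9, K4=11 ⇒ T5
T5: M9=3, A2=13, K4=17 ⇒ M9
M9: A2=16, K4=18 ⇒ A2
A2: K4=4 ⇒ K4
NN route 00 → T9 → T5 → M9 → A2 → K4 → 00 costs 56.
Optimal: 00 → T5 → M9 → K4 → A2 → T9 → 00 costs 54 (by enumerating all 60 distinct tours).
Excess = 56 − 54 = 2.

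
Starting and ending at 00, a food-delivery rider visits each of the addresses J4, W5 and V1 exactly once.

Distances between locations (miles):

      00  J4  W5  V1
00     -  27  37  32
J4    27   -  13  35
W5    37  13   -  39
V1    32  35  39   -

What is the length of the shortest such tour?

00→J4→W5→V1→00: 27+13+39+32 = 111
00→J4→V1→W5→00: 27+35+39+37 = 138
00→W5→J4→V1→00: 37+13+35+32 = 117
The minimum is 111.
One optimal route: 00 → J4 → W5 → V1 → 00 (or its reverse).

111 miles — the shortest possible round trip.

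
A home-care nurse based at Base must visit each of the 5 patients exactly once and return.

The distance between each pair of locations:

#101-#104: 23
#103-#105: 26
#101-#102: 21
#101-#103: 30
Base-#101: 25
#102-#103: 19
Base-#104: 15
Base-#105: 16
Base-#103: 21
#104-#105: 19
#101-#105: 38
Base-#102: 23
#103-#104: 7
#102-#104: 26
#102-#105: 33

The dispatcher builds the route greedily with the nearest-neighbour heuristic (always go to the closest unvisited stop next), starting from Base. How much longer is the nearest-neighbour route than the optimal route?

From Base: #104=15, #105=16, #103=21, #102=23, #101=25 → choose #104 (15).
From #104: #103=7, #105=19, #101=23, #102=26 → choose #103 (7).
From #103: #102=19, #105=26, #101=30 → choose #102 (19).
From #102: #101=21, #105=33 → choose #101 (21).
From #101: #105=38 → choose #105 (38).
NN route Base → #104 → #103 → #102 → #101 → #105 → Base costs 116.
Optimal: Base → #101 → #102 → #103 → #104 → #105 → Base costs 107 (by enumerating all 60 distinct tours).
Excess = 116 − 107 = 9.

9 longer than the optimal tour.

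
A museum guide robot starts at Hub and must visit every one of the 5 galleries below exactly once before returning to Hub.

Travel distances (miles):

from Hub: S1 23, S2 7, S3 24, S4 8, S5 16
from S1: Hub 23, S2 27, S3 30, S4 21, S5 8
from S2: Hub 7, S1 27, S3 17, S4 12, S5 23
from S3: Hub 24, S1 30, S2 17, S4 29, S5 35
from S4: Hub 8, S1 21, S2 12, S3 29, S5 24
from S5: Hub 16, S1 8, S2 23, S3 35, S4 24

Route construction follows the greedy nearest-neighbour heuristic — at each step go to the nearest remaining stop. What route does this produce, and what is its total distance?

At Hub the remaining stops are S2 7, S4 8, S5 16, S1 23, S3 24; go to S2.
At S2 the remaining stops are S4 12, S3 17, S5 23, S1 27; go to S4.
At S4 the remaining stops are S1 21, S5 24, S3 29; go to S1.
At S1 the remaining stops are S5 8, S3 30; go to S5.
At S5 the remaining stops are S3 35; go to S3.
Return S3→Hub: 24.
Total = 7 + 12 + 21 + 8 + 35 + 24 = 107.

Total distance 107 miles via the nearest-neighbour route Hub → S2 → S4 → S1 → S5 → S3 → Hub.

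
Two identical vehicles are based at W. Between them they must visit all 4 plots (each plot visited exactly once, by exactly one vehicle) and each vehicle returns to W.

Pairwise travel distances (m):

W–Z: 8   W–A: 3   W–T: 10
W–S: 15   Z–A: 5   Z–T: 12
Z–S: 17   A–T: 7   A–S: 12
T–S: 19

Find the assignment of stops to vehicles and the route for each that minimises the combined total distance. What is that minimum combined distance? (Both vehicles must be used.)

Check every non-empty split of the stops between the two vehicles; for each half take its own optimal tour:
  {Z} + {A, T, S}: 16 + 44 = 60
  {A} + {Z, T, S}: 6 + 54 = 60
  {Z, A} + {T, S}: 16 + 44 = 60
  {T} + {Z, A, S}: 20 + 40 = 60
  {Z, T} + {A, S}: 30 + 30 = 60
  {A, T} + {Z, S}: 20 + 40 = 60
  … (7 splits in total)
Best: vehicle 1 W → Z → W = 16; vehicle 2 W → A → T → S → W = 44; combined 60.

60 m — the smallest possible combined total.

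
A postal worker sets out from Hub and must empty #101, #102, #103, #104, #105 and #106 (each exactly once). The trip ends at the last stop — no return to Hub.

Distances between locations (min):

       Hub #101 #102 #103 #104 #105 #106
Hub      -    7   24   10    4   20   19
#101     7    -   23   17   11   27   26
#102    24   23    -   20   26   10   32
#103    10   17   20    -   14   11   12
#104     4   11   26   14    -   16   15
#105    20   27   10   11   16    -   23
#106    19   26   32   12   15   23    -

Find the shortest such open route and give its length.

66 min — the minimum one-way total.

There are 6! = 720 possible orderings.
Hub→#101→#102→#103→#104→#105→#106: 7+23+20+14+16+23 = 103
Hub→#101→#102→#103→#104→#106→#105: 7+23+20+14+15+23 = 102
Hub→#101→#102→#103→#105→#104→#106: 7+23+20+11+16+15 = 92
Hub→#101→#102→#103→#105→#106→#104: 7+23+20+11+23+15 = 99
Hub→#101→#102→#103→#106→#104→#105: 7+23+20+12+15+16 = 93
Hub→#101→#102→#103→#106→#105→#104: 7+23+20+12+23+16 = 101
Hub→#101→#102→#104→#103→#105→#106: 7+23+26+14+11+23 = 104
Hub→#101→#102→#104→#103→#106→#105: 7+23+26+14+12+23 = 105
… (712 more)
Hub→#101→#104→#106→#103→#105→#102: 7+11+15+12+11+10 = 66  ← best
The minimum is 66.
One shortest path: Hub → #101 → #104 → #106 → #103 → #105 → #102.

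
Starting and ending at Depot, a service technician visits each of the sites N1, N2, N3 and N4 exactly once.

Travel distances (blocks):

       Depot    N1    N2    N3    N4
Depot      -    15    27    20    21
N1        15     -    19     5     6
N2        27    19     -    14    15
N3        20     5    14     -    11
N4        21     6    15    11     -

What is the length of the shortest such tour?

With 4 stops there are 4!/2 = 12 distinct round trips (a route and its reverse cost the same).
Depot-N1-N2-N3-N4-Depot: 15+19+14+11+21 = 80
Depot-N1-N2-N4-N3-Depot: 15+19+15+11+20 = 80
Depot-N1-N3-N2-N4-Depot: 15+5+14+15+21 = 70
Depot-N1-N3-N4-N2-Depot: 15+5+11+15+27 = 73
Depot-N1-N4-N2-N3-Depot: 15+6+15+14+20 = 70
Depot-N1-N4-N3-N2-Depot: 15+6+11+14+27 = 73
Depot-N2-N1-N3-N4-Depot: 27+19+5+11+21 = 83
Depot-N2-N1-N4-N3-Depot: 27+19+6+11+20 = 83
Depot-N2-N3-N1-N4-Depot: 27+14+5+6+21 = 73
Depot-N2-N4-N1-N3-Depot: 27+15+6+5+20 = 73
Depot-N3-N1-N2-N4-Depot: 20+5+19+15+21 = 80
Depot-N3-N2-N1-N4-Depot: 20+14+19+6+21 = 80
The minimum is 70.
One optimal route: Depot → N1 → N3 → N2 → N4 → Depot (or its reverse).

Minimum total distance: 70 blocks.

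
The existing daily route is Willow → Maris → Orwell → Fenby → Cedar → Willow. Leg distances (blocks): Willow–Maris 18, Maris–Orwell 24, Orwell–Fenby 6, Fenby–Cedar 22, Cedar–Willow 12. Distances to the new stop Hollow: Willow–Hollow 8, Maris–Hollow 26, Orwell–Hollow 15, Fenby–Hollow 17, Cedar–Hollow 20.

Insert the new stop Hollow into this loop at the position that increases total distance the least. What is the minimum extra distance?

Adding 15 blocks by placing Hollow on the Fenby–Cedar leg.

Insertion cost between consecutive stops i–j is d(i,Hollow) + d(Hollow,j) − d(i,j):
  between Willow and Maris: 8 + 26 − 18 = 16
  between Maris and Orwell: 26 + 15 − 24 = 17
  between Orwell and Fenby: 15 + 17 − 6 = 26
  between Fenby and Cedar: 17 + 20 − 22 = 15
  between Cedar and Willow: 20 + 8 − 12 = 16
Cheapest insertion is between Fenby and Cedar, adding 15.
New total = 82 + 15 = 97.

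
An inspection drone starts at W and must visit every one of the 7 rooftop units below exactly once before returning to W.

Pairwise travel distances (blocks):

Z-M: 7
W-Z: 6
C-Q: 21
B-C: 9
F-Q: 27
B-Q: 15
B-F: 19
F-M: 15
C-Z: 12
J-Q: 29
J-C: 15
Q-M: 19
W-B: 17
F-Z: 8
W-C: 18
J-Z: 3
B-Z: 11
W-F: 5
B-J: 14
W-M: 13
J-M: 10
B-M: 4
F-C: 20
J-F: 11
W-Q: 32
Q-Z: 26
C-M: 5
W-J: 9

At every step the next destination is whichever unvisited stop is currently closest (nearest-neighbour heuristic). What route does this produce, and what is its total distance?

Nearest-neighbour total = 92 blocks; route W → F → Z → J → M → B → C → Q → W.

From W: distances to unvisited — F=5, Z=6, J=9, M=13, B=17, C=18, Q=32. Nearest is F (5).
From F: distances to unvisited — Z=8, J=11, M=15, B=19, C=20, Q=27. Nearest is Z (8).
From Z: distances to unvisited — J=3, M=7, B=11, C=12, Q=26. Nearest is J (3).
From J: distances to unvisited — M=10, B=14, C=15, Q=29. Nearest is M (10).
From M: distances to unvisited — B=4, C=5, Q=19. Nearest is B (4).
From B: distances to unvisited — C=9, Q=15. Nearest is C (9).
From C: distances to unvisited — Q=21. Nearest is Q (21).
Return Q→W: 32.
Total = 5 + 8 + 3 + 10 + 4 + 9 + 21 + 32 = 92.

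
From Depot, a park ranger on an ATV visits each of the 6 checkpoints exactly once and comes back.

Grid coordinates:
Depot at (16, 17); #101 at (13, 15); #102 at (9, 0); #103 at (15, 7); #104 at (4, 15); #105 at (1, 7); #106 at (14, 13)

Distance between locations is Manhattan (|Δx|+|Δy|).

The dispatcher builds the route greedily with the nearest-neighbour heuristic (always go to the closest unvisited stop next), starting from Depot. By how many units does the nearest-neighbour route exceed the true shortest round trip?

2 longer than the optimal tour.

From Depot: #101=5, #106=6, #103=11, #104=14, #102=24, #105=25 → choose #101 (5).
From #101: #106=3, #104=9, #103=10, #102=19, #105=20 → choose #106 (3).
From #106: #103=7, #104=12, #102=18, #105=19 → choose #103 (7).
From #103: #102=13, #105=14, #104=19 → choose #102 (13).
From #102: #105=15, #104=20 → choose #105 (15).
From #105: #104=11 → choose #104 (11).
NN route Depot → #101 → #106 → #103 → #102 → #105 → #104 → Depot costs 68.
Optimal: Depot → #101 → #104 → #105 → #102 → #103 → #106 → Depot costs 66 (by enumerating all 360 distinct tours).
Excess = 68 − 66 = 2.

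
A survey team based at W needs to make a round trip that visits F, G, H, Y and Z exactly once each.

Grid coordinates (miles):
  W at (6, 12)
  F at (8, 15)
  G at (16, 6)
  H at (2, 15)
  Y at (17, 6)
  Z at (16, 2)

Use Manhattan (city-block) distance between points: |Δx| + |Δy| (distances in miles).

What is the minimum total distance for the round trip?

Minimum total distance: 56 miles.

There are 60 distinct closed tours to check (reversals are equivalent).
W→F→G→H→Y→Z→W: 5+17+23+24+5+20 = 94
W→F→G→H→Z→Y→W: 5+17+23+27+5+17 = 94
W→F→G→Y→H→Z→W: 5+17+1+24+27+20 = 94
W→F→G→Y→Z→H→W: 5+17+1+5+27+7 = 62
W→F→G→Z→H→Y→W: 5+17+4+27+24+17 = 94
W→F→G→Z→Y→H→W: 5+17+4+5+24+7 = 62
W→F→H→G→Y→Z→W: 5+6+23+1+5+20 = 60
W→F→H→G→Z→Y→W: 5+6+23+4+5+17 = 60
W→F→H→Y→G→Z→W: 5+6+24+1+4+20 = 60
W→F→H→Y→Z→G→W: 5+6+24+5+4+16 = 60
W→F→H→Z→G→Y→W: 5+6+27+4+1+17 = 60
W→F→H→Z→Y→G→W: 5+6+27+5+1+16 = 60
W→F→Y→G→H→Z→W: 5+18+1+23+27+20 = 94
W→F→Y→G→Z→H→W: 5+18+1+4+27+7 = 62
… (46 more)
W→G→Y→Z→F→H→W: 16+1+5+21+6+7 = 56  ← best
The minimum is 56.
One optimal route: W → G → Y → Z → F → H → W (or its reverse).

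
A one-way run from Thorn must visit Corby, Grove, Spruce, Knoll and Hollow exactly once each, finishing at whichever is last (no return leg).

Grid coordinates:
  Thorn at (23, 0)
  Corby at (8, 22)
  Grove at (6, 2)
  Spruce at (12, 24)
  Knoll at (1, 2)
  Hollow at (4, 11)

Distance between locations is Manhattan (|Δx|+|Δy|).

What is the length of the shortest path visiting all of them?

There are 5! = 120 possible orderings.
Thorn - Corby - Grove - Spruce - Knoll - Hollow: 37+22+28+33+12 = 132
Thorn - Corby - Grove - Spruce - Hollow - Knoll: 37+22+28+21+12 = 120
Thorn - Corby - Grove - Knoll - Spruce - Hollow: 37+22+5+33+21 = 118
Thorn - Corby - Grove - Knoll - Hollow - Spruce: 37+22+5+12+21 = 97
Thorn - Corby - Grove - Hollow - Spruce - Knoll: 37+22+11+21+33 = 124
Thorn - Corby - Grove - Hollow - Knoll - Spruce: 37+22+11+12+33 = 115
Thorn - Corby - Spruce - Grove - Knoll - Hollow: 37+6+28+5+12 = 88
Thorn - Corby - Spruce - Grove - Hollow - Knoll: 37+6+28+11+12 = 94
Thorn - Corby - Spruce - Knoll - Grove - Hollow: 37+6+33+5+11 = 92
Thorn - Corby - Spruce - Knoll - Hollow - Grove: 37+6+33+12+11 = 99
Thorn - Corby - Spruce - Hollow - Grove - Knoll: 37+6+21+11+5 = 80
Thorn - Corby - Spruce - Hollow - Knoll - Grove: 37+6+21+12+5 = 81
Thorn - Corby - Knoll - Grove - Spruce - Hollow: 37+27+5+28+21 = 118
Thorn - Corby - Knoll - Grove - Hollow - Spruce: 37+27+5+11+21 = 101
… (106 more)
Thorn - Grove - Knoll - Hollow - Corby - Spruce: 19+5+12+15+6 = 57  ← best
The minimum is 57.
One shortest path: Thorn → Grove → Knoll → Hollow → Corby → Spruce.

Shortest open route: 57.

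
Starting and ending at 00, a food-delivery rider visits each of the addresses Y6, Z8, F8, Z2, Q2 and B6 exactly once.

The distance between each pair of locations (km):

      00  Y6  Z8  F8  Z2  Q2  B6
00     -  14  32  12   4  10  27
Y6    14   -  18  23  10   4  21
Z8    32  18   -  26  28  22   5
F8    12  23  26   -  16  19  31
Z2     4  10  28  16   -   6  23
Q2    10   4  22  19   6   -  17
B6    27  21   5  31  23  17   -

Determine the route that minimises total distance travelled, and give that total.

There are 360 distinct closed tours to check (reversals are equivalent).
00→Y6→Z8→F8→Z2→Q2→B6→00: 14+18+26+16+6+17+27 = 124
00→Y6→Z8→F8→Z2→B6→Q2→00: 14+18+26+16+23+17+10 = 124
00→Y6→Z8→F8→Q2→Z2→B6→00: 14+18+26+19+6+23+27 = 133
00→Y6→Z8→F8→Q2→B6→Z2→00: 14+18+26+19+17+23+4 = 121
00→Y6→Z8→F8→B6→Z2→Q2→00: 14+18+26+31+23+6+10 = 128
00→Y6→Z8→F8→B6→Q2→Z2→00: 14+18+26+31+17+6+4 = 116
00→Y6→Z8→Z2→F8→Q2→B6→00: 14+18+28+16+19+17+27 = 139
00→Y6→Z8→Z2→F8→B6→Q2→00: 14+18+28+16+31+17+10 = 134
… (352 more)
00→F8→Z8→B6→Y6→Q2→Z2→00: 12+26+5+21+4+6+4 = 78  ← best
The minimum is 78.
One optimal route: 00 → F8 → Z8 → B6 → Y6 → Q2 → Z2 → 00 (or its reverse).

Shortest round trip = 78 km.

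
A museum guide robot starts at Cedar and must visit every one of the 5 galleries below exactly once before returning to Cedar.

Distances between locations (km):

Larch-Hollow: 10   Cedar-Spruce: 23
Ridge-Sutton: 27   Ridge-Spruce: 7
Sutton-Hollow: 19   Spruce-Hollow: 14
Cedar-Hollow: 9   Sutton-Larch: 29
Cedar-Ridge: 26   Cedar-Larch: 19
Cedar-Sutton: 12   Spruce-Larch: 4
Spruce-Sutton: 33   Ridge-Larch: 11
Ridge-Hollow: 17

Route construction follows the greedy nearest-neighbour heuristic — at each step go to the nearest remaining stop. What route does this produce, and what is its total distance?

Total distance 69 km via the nearest-neighbour route Cedar → Hollow → Larch → Spruce → Ridge → Sutton → Cedar.

At Cedar the remaining stops are Hollow 9, Sutton 12, Larch 19, Spruce 23, Ridge 26; go to Hollow.
At Hollow the remaining stops are Larch 10, Spruce 14, Ridge 17, Sutton 19; go to Larch.
At Larch the remaining stops are Spruce 4, Ridge 11, Sutton 29; go to Spruce.
At Spruce the remaining stops are Ridge 7, Sutton 33; go to Ridge.
At Ridge the remaining stops are Sutton 27; go to Sutton.
Return Sutton→Cedar: 12.
Total = 9 + 10 + 4 + 7 + 27 + 12 = 69.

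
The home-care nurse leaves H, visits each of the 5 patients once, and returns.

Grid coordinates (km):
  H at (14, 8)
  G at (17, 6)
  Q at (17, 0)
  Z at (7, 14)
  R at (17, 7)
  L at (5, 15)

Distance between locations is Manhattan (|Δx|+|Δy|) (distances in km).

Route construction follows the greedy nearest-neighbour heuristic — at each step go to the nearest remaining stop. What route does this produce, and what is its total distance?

At H the remaining stops are R 4, G 5, Q 11, Z 13, L 16; go to R.
At R the remaining stops are G 1, Q 7, Z 17, L 20; go to G.
At G the remaining stops are Q 6, Z 18, L 21; go to Q.
At Q the remaining stops are Z 24, L 27; go to Z.
At Z the remaining stops are L 3; go to L.
Return L→H: 16.
Total = 4 + 1 + 6 + 24 + 3 + 16 = 54.

Total distance 54 km via the nearest-neighbour route H → R → G → Q → Z → L → H.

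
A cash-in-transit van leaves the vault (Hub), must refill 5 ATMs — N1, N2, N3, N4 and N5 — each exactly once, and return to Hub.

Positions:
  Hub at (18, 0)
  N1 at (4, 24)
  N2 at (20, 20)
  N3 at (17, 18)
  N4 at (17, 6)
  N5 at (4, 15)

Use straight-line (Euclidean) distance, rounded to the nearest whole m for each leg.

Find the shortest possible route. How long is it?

Hub - N1 - N2 - N3 - N4 - N5 - Hub: 28+16+4+12+16+21 = 97
Hub - N1 - N2 - N3 - N5 - N4 - Hub: 28+16+4+13+16+6 = 83
Hub - N1 - N2 - N4 - N3 - N5 - Hub: 28+16+14+12+13+21 = 104
Hub - N1 - N2 - N4 - N5 - N3 - Hub: 28+16+14+16+13+18 = 105
Hub - N1 - N2 - N5 - N3 - N4 - Hub: 28+16+17+13+12+6 = 92
Hub - N1 - N2 - N5 - N4 - N3 - Hub: 28+16+17+16+12+18 = 107
Hub - N1 - N3 - N2 - N4 - N5 - Hub: 28+14+4+14+16+21 = 97
Hub - N1 - N3 - N2 - N5 - N4 - Hub: 28+14+4+17+16+6 = 85
Hub - N1 - N3 - N4 - N2 - N5 - Hub: 28+14+12+14+17+21 = 106
Hub - N1 - N3 - N4 - N5 - N2 - Hub: 28+14+12+16+17+20 = 107
Hub - N1 - N3 - N5 - N2 - N4 - Hub: 28+14+13+17+14+6 = 92
Hub - N1 - N3 - N5 - N4 - N2 - Hub: 28+14+13+16+14+20 = 105
Hub - N1 - N4 - N2 - N3 - N5 - Hub: 28+22+14+4+13+21 = 102
Hub - N1 - N4 - N2 - N5 - N3 - Hub: 28+22+14+17+13+18 = 112
… (46 more)
Hub - N4 - N2 - N3 - N1 - N5 - Hub: 6+14+4+14+9+21 = 68  ← best
The minimum is 68.
One optimal route: Hub → N4 → N2 → N3 → N1 → N5 → Hub (or its reverse).

68 m — the shortest possible round trip.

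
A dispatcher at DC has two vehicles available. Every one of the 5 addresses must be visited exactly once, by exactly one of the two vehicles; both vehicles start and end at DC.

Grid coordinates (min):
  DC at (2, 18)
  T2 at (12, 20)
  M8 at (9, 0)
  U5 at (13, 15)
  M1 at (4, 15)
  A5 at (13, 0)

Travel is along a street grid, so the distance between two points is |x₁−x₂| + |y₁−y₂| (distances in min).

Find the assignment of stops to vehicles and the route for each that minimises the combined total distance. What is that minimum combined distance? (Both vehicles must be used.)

Try each way of splitting the stops between the two vehicles (each non-empty) and, for each split, find the best tour for each vehicle:
  {T2} + {M8, U5, M1, A5}: 24 + 58 = 82
  {M8} + {T2, U5, M1, A5}: 50 + 62 = 112
  {T2, M8} + {U5, M1, A5}: 60 + 58 = 118
  {U5} + {T2, M8, M1, A5}: 28 + 62 = 90
  {T2, U5} + {M8, M1, A5}: 32 + 58 = 90
  {M8, U5} + {T2, M1, A5}: 58 + 62 = 120
  … (15 splits in total)
  {M1} + {T2, M8, U5, A5}: 10 + 62 = 72  ← best
Best: vehicle 1 DC → M1 → DC = 10; vehicle 2 DC → T2 → U5 → A5 → M8 → DC = 62; combined 72.

72 min — the smallest possible combined total.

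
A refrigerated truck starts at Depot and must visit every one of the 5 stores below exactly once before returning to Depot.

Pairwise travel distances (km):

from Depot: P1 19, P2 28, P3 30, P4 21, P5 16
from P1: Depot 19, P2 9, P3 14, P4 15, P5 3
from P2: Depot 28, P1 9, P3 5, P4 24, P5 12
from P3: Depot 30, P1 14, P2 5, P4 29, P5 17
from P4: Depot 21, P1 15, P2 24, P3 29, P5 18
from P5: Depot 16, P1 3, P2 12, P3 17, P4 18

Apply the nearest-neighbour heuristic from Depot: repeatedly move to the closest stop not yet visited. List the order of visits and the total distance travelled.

At Depot the remaining stops are P5 16, P1 19, P4 21, P2 28, P3 30; go to P5.
At P5 the remaining stops are P1 3, P2 12, P3 17, P4 18; go to P1.
At P1 the remaining stops are P2 9, P3 14, P4 15; go to P2.
At P2 the remaining stops are P3 5, P4 24; go to P3.
At P3 the remaining stops are P4 29; go to P4.
Return P4→Depot: 21.
Total = 16 + 3 + 9 + 5 + 29 + 21 = 83.

83 km along Depot → P5 → P1 → P2 → P3 → P4 → Depot.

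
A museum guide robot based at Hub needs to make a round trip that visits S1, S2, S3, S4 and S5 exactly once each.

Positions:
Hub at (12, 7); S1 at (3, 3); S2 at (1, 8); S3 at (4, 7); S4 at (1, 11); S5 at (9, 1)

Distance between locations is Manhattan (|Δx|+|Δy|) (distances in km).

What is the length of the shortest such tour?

There are 60 distinct closed tours to check (reversals are equivalent).
Hub → S1 → S2 → S3 → S4 → S5 → Hub: 13+7+4+7+18+9 = 58
Hub → S1 → S2 → S3 → S5 → S4 → Hub: 13+7+4+11+18+15 = 68
Hub → S1 → S2 → S4 → S3 → S5 → Hub: 13+7+3+7+11+9 = 50
Hub → S1 → S2 → S4 → S5 → S3 → Hub: 13+7+3+18+11+8 = 60
Hub → S1 → S2 → S5 → S3 → S4 → Hub: 13+7+15+11+7+15 = 68
Hub → S1 → S2 → S5 → S4 → S3 → Hub: 13+7+15+18+7+8 = 68
Hub → S1 → S3 → S2 → S4 → S5 → Hub: 13+5+4+3+18+9 = 52
Hub → S1 → S3 → S2 → S5 → S4 → Hub: 13+5+4+15+18+15 = 70
Hub → S1 → S3 → S4 → S2 → S5 → Hub: 13+5+7+3+15+9 = 52
Hub → S1 → S3 → S4 → S5 → S2 → Hub: 13+5+7+18+15+12 = 70
Hub → S1 → S3 → S5 → S2 → S4 → Hub: 13+5+11+15+3+15 = 62
Hub → S1 → S3 → S5 → S4 → S2 → Hub: 13+5+11+18+3+12 = 62
Hub → S1 → S4 → S2 → S3 → S5 → Hub: 13+10+3+4+11+9 = 50
Hub → S1 → S4 → S2 → S5 → S3 → Hub: 13+10+3+15+11+8 = 60
… (46 more)
Hub → S3 → S2 → S4 → S1 → S5 → Hub: 8+4+3+10+8+9 = 42  ← best
The minimum is 42.
One optimal route: Hub → S3 → S2 → S4 → S1 → S5 → Hub (or its reverse).

Minimum total distance: 42 km.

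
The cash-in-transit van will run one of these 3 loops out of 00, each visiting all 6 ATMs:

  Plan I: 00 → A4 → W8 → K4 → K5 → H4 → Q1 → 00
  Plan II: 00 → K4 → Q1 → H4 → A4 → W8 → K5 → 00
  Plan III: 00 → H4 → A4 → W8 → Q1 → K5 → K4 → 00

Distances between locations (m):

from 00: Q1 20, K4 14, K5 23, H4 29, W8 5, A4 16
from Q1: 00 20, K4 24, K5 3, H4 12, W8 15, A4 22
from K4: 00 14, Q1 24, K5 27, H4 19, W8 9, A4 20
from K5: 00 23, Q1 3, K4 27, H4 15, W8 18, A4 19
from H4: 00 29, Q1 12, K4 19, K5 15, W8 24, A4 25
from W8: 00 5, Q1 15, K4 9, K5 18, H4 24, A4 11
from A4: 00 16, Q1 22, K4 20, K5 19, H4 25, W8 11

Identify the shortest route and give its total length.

Plan I: 16 + 11 + 9 + 27 + 15 + 12 + 20 = 110
Plan II: 14 + 24 + 12 + 25 + 11 + 18 + 23 = 127
Plan III: 29 + 25 + 11 + 15 + 3 + 27 + 14 = 124

Shortest is Plan I, total 110 m.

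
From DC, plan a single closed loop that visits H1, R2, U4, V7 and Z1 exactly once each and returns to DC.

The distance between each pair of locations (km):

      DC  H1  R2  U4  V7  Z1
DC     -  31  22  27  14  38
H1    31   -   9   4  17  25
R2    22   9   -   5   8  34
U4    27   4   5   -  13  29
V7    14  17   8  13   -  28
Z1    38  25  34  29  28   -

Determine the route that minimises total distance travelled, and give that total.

Minimum total distance: 94 km.

With 5 stops there are 5!/2 = 60 distinct round trips (a route and its reverse cost the same).
DC → H1 → R2 → U4 → V7 → Z1 → DC: 31+9+5+13+28+38 = 124
DC → H1 → R2 → U4 → Z1 → V7 → DC: 31+9+5+29+28+14 = 116
DC → H1 → R2 → V7 → U4 → Z1 → DC: 31+9+8+13+29+38 = 128
DC → H1 → R2 → V7 → Z1 → U4 → DC: 31+9+8+28+29+27 = 132
DC → H1 → R2 → Z1 → U4 → V7 → DC: 31+9+34+29+13+14 = 130
DC → H1 → R2 → Z1 → V7 → U4 → DC: 31+9+34+28+13+27 = 142
DC → H1 → U4 → R2 → V7 → Z1 → DC: 31+4+5+8+28+38 = 114
DC → H1 → U4 → R2 → Z1 → V7 → DC: 31+4+5+34+28+14 = 116
DC → H1 → U4 → V7 → R2 → Z1 → DC: 31+4+13+8+34+38 = 128
DC → H1 → U4 → V7 → Z1 → R2 → DC: 31+4+13+28+34+22 = 132
DC → H1 → U4 → Z1 → R2 → V7 → DC: 31+4+29+34+8+14 = 120
DC → H1 → U4 → Z1 → V7 → R2 → DC: 31+4+29+28+8+22 = 122
DC → H1 → V7 → R2 → U4 → Z1 → DC: 31+17+8+5+29+38 = 128
DC → H1 → V7 → R2 → Z1 → U4 → DC: 31+17+8+34+29+27 = 146
… (46 more)
DC → V7 → R2 → U4 → H1 → Z1 → DC: 14+8+5+4+25+38 = 94  ← best
The minimum is 94.
One optimal route: DC → V7 → R2 → U4 → H1 → Z1 → DC (or its reverse).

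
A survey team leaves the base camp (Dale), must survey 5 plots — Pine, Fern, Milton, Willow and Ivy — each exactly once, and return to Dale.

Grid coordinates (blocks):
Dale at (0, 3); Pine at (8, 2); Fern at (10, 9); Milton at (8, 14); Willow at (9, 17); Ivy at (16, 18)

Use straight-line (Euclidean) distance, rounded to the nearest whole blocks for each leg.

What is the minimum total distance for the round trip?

Dale-Pine-Fern-Milton-Willow-Ivy-Dale: 8+7+5+3+7+22 = 52
Dale-Pine-Fern-Milton-Ivy-Willow-Dale: 8+7+5+9+7+17 = 53
Dale-Pine-Fern-Willow-Milton-Ivy-Dale: 8+7+8+3+9+22 = 57
Dale-Pine-Fern-Willow-Ivy-Milton-Dale: 8+7+8+7+9+14 = 53
Dale-Pine-Fern-Ivy-Milton-Willow-Dale: 8+7+11+9+3+17 = 55
Dale-Pine-Fern-Ivy-Willow-Milton-Dale: 8+7+11+7+3+14 = 50
Dale-Pine-Milton-Fern-Willow-Ivy-Dale: 8+12+5+8+7+22 = 62
Dale-Pine-Milton-Fern-Ivy-Willow-Dale: 8+12+5+11+7+17 = 60
Dale-Pine-Milton-Willow-Fern-Ivy-Dale: 8+12+3+8+11+22 = 64
Dale-Pine-Milton-Willow-Ivy-Fern-Dale: 8+12+3+7+11+12 = 53
Dale-Pine-Milton-Ivy-Fern-Willow-Dale: 8+12+9+11+8+17 = 65
Dale-Pine-Milton-Ivy-Willow-Fern-Dale: 8+12+9+7+8+12 = 56
Dale-Pine-Willow-Fern-Milton-Ivy-Dale: 8+15+8+5+9+22 = 67
Dale-Pine-Willow-Fern-Ivy-Milton-Dale: 8+15+8+11+9+14 = 65
… (46 more)
The minimum is 50.
One optimal route: Dale → Pine → Fern → Ivy → Willow → Milton → Dale (or its reverse).

50 blocks — the shortest possible round trip.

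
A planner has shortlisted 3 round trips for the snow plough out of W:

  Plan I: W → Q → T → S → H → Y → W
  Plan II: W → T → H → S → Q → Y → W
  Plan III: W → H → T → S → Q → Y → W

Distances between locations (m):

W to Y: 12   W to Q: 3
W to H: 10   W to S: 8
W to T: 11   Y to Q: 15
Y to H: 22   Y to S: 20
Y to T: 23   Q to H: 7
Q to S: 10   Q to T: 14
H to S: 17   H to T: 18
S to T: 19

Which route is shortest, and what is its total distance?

Plan I: 3 + 14 + 19 + 17 + 22 + 12 = 87
Plan II: 11 + 18 + 17 + 10 + 15 + 12 = 83
Plan III: 10 + 18 + 19 + 10 + 15 + 12 = 84

83 m — Plan II is the shortest.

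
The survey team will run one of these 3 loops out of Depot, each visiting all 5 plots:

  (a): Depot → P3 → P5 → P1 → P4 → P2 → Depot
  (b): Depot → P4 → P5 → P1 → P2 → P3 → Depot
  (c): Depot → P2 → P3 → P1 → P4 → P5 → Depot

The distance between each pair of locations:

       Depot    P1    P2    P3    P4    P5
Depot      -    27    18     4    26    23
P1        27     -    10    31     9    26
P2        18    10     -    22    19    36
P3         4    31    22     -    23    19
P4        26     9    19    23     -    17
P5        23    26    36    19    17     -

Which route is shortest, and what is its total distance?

95 — (a) is the shortest.

(a): 4 + 19 + 26 + 9 + 19 + 18 = 95
(b): 26 + 17 + 26 + 10 + 22 + 4 = 105
(c): 18 + 22 + 31 + 9 + 17 + 23 = 120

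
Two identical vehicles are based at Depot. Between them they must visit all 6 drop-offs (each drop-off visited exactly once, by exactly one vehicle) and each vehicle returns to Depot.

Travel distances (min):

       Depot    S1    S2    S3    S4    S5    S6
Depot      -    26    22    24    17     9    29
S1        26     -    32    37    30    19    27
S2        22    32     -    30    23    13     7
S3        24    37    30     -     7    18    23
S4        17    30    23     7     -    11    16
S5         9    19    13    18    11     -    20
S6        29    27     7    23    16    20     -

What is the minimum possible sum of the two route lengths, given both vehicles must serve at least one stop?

There are 2^5 − 1 = 31 ways to divide the 6 stops into two non-empty groups. For each, the best each vehicle can do is its own shortest tour through its group:
  {S1} + {S2, S3, S4, S5, S6}: 52 + 76 = 128
  {S2} + {S1, S3, S4, S5, S6}: 44 + 102 = 146
  {S1, S2} + {S3, S4, S5, S6}: 80 + 76 = 156
  {S3} + {S1, S2, S4, S5, S6}: 48 + 98 = 146
  {S1, S3} + {S2, S4, S5, S6}: 87 + 62 = 149
  {S2, S3} + {S1, S4, S5, S6}: 76 + 88 = 164
  … (31 splits in total)
Best: vehicle 1 Depot → S1 → Depot = 52; vehicle 2 Depot → S3 → S4 → S6 → S2 → S5 → Depot = 76; combined 128.

128 min — the smallest possible combined total.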